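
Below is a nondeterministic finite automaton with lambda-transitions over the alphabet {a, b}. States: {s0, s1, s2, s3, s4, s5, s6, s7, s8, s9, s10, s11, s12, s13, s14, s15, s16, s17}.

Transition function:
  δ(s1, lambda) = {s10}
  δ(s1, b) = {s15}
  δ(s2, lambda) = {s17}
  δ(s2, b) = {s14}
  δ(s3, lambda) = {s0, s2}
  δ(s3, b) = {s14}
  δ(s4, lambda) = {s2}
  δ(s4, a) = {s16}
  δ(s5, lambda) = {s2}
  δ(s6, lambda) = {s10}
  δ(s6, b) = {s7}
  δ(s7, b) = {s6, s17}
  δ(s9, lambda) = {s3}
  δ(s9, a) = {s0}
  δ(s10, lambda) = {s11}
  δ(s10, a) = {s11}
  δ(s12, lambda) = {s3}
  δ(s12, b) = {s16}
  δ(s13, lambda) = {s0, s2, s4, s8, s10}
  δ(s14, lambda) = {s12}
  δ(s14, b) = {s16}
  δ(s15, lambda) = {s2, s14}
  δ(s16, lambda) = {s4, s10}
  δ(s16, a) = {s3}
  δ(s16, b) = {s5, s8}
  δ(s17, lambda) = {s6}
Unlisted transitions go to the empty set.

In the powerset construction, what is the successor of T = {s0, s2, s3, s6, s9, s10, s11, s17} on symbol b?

{s0, s2, s3, s6, s7, s10, s11, s12, s14, s17}

s2 on b → {s14}.
s3 on b → {s14}.
s6 on b → {s7}.
No b-transition from s0, s9, s10, s11, s17.
Union after reading b: {s7, s14}.
Now take the lambda-closure:
From s14 via lambda: add s12.
From s12 via lambda: add s3.
From s3 via lambda: add s0, s2.
From s2 via lambda: add s17.
From s17 via lambda: add s6.
From s6 via lambda: add s10.
From s10 via lambda: add s11.
No new states can be added; the closed set is {s0, s2, s3, s6, s7, s10, s11, s12, s14, s17}.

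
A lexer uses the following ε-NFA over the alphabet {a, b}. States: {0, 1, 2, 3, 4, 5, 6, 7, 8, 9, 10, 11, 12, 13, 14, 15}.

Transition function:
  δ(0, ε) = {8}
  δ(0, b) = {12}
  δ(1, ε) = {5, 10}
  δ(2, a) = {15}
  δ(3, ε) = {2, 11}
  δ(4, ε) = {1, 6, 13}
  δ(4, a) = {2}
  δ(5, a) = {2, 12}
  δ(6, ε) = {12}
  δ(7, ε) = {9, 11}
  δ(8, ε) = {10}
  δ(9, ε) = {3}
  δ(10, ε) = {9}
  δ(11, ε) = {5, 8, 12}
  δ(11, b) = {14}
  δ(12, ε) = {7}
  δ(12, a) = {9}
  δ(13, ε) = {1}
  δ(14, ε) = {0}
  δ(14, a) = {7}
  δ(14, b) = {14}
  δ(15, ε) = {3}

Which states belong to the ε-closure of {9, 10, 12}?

Start with {9, 10, 12}.
From 9 via ε: add 3.
From 12 via ε: add 7.
From 3 via ε: add 2, 11.
From 11 via ε: add 5, 8.
No new states can be added; the closed set is {2, 3, 5, 7, 8, 9, 10, 11, 12}.

{2, 3, 5, 7, 8, 9, 10, 11, 12}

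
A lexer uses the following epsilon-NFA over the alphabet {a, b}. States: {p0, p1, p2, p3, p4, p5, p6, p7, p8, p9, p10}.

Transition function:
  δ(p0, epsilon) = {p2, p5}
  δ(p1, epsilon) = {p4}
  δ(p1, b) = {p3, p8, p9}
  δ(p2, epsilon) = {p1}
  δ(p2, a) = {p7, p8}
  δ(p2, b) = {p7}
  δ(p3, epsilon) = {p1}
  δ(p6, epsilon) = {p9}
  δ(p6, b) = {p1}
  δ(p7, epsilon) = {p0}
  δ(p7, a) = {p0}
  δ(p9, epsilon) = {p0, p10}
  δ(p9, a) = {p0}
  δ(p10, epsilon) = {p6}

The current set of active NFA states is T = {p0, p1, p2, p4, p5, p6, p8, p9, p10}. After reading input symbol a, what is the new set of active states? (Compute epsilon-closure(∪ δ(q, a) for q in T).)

{p0, p1, p2, p4, p5, p7, p8}

p2 on a → {p7, p8}.
p9 on a → {p0}.
No a-transition from p0, p1, p4, p5, p6, p8, p10.
Union after reading a: {p0, p7, p8}.
Now take the epsilon-closure:
From p0 via epsilon: add p2, p5.
From p2 via epsilon: add p1.
From p1 via epsilon: add p4.
No new states can be added; the closed set is {p0, p1, p2, p4, p5, p7, p8}.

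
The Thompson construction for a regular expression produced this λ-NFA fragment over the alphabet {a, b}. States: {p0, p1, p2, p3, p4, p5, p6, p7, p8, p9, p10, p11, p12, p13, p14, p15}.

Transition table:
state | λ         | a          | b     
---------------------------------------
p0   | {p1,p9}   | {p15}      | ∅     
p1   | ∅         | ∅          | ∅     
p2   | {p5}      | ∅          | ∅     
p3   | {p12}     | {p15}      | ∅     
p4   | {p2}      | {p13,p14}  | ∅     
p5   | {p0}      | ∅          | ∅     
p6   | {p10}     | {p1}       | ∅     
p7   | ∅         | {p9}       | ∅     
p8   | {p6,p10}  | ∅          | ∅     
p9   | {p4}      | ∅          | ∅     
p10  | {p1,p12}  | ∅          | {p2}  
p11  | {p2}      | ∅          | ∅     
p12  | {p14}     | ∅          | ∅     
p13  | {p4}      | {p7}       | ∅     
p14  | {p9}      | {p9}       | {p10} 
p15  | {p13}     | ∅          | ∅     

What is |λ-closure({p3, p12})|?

Start with {p3, p12}.
From p12 via λ: add p14.
From p14 via λ: add p9.
From p9 via λ: add p4.
From p4 via λ: add p2.
From p2 via λ: add p5.
From p5 via λ: add p0.
From p0 via λ: add p1.
λ-closure = {p0, p1, p2, p3, p4, p5, p9, p12, p14}, which has 9 states.

9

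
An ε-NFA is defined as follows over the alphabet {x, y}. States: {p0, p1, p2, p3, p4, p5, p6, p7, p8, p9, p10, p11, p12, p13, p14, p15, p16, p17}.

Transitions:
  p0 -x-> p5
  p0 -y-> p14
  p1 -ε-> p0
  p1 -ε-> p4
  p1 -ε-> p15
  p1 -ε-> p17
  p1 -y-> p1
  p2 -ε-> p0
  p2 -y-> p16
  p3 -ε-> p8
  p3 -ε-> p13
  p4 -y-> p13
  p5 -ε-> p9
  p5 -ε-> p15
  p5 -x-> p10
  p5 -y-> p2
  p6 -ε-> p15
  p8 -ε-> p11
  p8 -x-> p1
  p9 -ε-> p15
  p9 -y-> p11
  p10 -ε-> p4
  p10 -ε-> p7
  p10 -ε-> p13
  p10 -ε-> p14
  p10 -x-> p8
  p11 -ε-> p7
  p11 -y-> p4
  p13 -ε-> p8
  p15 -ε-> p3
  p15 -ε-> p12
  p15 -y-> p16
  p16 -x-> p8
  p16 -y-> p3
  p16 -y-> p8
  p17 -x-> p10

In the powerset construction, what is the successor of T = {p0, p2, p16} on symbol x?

{p3, p5, p7, p8, p9, p11, p12, p13, p15}

p0 on x → {p5}.
p16 on x → {p8}.
No x-transition from p2.
Union after reading x: {p5, p8}.
Now take the ε-closure:
From p5 via ε: add p9, p15.
From p8 via ε: add p11.
From p11 via ε: add p7.
From p15 via ε: add p3, p12.
From p3 via ε: add p13.
No new states can be added; the closed set is {p3, p5, p7, p8, p9, p11, p12, p13, p15}.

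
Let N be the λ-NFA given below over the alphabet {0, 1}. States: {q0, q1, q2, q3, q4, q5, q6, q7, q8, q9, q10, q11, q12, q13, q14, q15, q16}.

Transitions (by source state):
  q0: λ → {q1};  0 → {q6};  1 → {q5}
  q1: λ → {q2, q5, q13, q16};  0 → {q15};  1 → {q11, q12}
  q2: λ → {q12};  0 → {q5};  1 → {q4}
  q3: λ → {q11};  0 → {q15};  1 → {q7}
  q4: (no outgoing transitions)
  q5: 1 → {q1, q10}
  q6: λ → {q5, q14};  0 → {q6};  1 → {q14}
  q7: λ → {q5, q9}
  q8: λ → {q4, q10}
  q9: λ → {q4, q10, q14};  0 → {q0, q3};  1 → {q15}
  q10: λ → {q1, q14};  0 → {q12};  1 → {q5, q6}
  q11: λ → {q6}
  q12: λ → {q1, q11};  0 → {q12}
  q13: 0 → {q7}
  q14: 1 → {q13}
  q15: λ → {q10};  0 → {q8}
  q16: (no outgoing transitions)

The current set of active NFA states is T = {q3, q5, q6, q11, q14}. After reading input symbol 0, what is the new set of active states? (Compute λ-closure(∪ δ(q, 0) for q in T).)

{q1, q2, q5, q6, q10, q11, q12, q13, q14, q15, q16}

q3 on 0 → {q15}.
q6 on 0 → {q6}.
No 0-transition from q5, q11, q14.
Union after reading 0: {q6, q15}.
Now take the λ-closure:
From q6 via λ: add q5, q14.
From q15 via λ: add q10.
From q10 via λ: add q1.
From q1 via λ: add q2, q13, q16.
From q2 via λ: add q12.
From q12 via λ: add q11.
No new states can be added; the closed set is {q1, q2, q5, q6, q10, q11, q12, q13, q14, q15, q16}.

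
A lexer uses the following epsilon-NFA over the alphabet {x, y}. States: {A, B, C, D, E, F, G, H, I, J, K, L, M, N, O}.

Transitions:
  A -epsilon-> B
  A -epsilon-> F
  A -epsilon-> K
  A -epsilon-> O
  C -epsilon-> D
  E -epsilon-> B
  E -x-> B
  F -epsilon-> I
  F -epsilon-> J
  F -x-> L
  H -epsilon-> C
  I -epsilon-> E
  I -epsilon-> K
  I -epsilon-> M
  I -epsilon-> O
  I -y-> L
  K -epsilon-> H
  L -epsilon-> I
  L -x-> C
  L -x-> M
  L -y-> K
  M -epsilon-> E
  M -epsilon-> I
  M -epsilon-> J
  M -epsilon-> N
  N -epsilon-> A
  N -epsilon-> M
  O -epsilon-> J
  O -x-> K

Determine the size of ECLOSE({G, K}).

5

Start with {G, K}.
From K via epsilon: add H.
From H via epsilon: add C.
From C via epsilon: add D.
epsilon-closure = {C, D, G, H, K}, which has 5 states.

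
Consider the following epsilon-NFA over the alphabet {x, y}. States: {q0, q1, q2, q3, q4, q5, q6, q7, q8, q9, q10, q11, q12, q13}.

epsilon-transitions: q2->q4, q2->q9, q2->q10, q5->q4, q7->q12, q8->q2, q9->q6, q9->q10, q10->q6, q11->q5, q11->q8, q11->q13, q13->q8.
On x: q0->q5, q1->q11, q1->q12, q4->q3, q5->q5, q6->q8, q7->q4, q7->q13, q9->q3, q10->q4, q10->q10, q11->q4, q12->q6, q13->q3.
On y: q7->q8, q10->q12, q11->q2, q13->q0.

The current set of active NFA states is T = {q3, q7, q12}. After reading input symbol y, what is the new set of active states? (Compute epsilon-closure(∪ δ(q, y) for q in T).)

q7 on y → {q8}.
No y-transition from q3, q12.
Union after reading y: {q8}.
Now take the epsilon-closure:
From q8 via epsilon: add q2.
From q2 via epsilon: add q4, q9, q10.
From q9 via epsilon: add q6.
No new states can be added; the closed set is {q2, q4, q6, q8, q9, q10}.

{q2, q4, q6, q8, q9, q10}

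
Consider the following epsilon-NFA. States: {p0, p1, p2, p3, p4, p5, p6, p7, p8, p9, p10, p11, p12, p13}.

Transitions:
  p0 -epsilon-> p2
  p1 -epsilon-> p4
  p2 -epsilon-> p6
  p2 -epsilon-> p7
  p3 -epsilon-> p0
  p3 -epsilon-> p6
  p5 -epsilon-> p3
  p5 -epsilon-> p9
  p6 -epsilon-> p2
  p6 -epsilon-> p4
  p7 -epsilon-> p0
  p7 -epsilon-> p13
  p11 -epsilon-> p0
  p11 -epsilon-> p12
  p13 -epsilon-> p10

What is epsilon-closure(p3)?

Start with {p3}.
From p3 via epsilon: add p0, p6.
From p0 via epsilon: add p2.
From p6 via epsilon: add p4.
From p2 via epsilon: add p7.
From p7 via epsilon: add p13.
From p13 via epsilon: add p10.
No new states can be added; the closed set is {p0, p2, p3, p4, p6, p7, p10, p13}.

{p0, p2, p3, p4, p6, p7, p10, p13}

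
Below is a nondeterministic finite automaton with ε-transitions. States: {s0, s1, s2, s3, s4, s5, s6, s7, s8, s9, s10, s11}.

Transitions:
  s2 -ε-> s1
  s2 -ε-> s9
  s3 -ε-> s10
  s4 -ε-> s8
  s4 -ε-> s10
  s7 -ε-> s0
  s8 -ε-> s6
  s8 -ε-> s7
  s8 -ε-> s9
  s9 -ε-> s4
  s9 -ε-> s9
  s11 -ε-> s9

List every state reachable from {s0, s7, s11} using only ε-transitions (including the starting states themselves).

{s0, s4, s6, s7, s8, s9, s10, s11}

Start with {s0, s7, s11}.
From s11 via ε: add s9.
From s9 via ε: add s4.
From s4 via ε: add s8, s10.
From s8 via ε: add s6.
No new states can be added; the closed set is {s0, s4, s6, s7, s8, s9, s10, s11}.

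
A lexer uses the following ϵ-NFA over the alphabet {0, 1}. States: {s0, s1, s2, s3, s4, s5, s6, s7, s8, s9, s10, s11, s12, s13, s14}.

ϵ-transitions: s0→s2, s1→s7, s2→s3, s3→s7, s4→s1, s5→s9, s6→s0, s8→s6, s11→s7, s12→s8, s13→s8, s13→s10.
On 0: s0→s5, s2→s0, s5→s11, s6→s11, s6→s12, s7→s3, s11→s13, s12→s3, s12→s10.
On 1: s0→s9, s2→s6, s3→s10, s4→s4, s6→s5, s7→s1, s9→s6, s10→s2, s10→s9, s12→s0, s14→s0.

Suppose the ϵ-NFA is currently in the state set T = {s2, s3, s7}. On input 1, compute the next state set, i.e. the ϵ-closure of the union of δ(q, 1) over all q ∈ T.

s2 on 1 → {s6}.
s3 on 1 → {s10}.
s7 on 1 → {s1}.
Union after reading 1: {s1, s6, s10}.
Now take the ϵ-closure:
From s1 via ϵ: add s7.
From s6 via ϵ: add s0.
From s0 via ϵ: add s2.
From s2 via ϵ: add s3.
No new states can be added; the closed set is {s0, s1, s2, s3, s6, s7, s10}.

{s0, s1, s2, s3, s6, s7, s10}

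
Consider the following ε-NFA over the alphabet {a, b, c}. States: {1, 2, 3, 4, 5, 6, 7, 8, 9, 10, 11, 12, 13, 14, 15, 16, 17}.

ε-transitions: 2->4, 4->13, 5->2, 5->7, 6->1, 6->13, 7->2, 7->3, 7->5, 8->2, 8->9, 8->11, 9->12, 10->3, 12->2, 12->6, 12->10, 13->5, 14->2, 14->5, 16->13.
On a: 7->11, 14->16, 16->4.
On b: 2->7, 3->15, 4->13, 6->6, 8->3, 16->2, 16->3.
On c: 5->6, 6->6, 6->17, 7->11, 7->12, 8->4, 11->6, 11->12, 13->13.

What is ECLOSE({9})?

Start with {9}.
From 9 via ε: add 12.
From 12 via ε: add 2, 6, 10.
From 2 via ε: add 4.
From 6 via ε: add 1, 13.
From 10 via ε: add 3.
From 13 via ε: add 5.
From 5 via ε: add 7.
No new states can be added; the closed set is {1, 2, 3, 4, 5, 6, 7, 9, 10, 12, 13}.

{1, 2, 3, 4, 5, 6, 7, 9, 10, 12, 13}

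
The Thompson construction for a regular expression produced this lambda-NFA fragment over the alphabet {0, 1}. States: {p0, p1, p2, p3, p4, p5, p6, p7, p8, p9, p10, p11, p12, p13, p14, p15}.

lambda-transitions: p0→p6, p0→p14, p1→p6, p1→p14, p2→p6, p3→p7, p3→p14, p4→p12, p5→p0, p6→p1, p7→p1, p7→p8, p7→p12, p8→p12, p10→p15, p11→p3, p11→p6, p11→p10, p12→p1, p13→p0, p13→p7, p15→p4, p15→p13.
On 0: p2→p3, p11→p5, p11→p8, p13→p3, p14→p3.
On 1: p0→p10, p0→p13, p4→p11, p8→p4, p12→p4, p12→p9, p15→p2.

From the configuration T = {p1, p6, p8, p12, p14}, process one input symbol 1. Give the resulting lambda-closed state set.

p8 on 1 → {p4}.
p12 on 1 → {p4, p9}.
No 1-transition from p1, p6, p14.
Union after reading 1: {p4, p9}.
Now take the lambda-closure:
From p4 via lambda: add p12.
From p12 via lambda: add p1.
From p1 via lambda: add p6, p14.
No new states can be added; the closed set is {p1, p4, p6, p9, p12, p14}.

{p1, p4, p6, p9, p12, p14}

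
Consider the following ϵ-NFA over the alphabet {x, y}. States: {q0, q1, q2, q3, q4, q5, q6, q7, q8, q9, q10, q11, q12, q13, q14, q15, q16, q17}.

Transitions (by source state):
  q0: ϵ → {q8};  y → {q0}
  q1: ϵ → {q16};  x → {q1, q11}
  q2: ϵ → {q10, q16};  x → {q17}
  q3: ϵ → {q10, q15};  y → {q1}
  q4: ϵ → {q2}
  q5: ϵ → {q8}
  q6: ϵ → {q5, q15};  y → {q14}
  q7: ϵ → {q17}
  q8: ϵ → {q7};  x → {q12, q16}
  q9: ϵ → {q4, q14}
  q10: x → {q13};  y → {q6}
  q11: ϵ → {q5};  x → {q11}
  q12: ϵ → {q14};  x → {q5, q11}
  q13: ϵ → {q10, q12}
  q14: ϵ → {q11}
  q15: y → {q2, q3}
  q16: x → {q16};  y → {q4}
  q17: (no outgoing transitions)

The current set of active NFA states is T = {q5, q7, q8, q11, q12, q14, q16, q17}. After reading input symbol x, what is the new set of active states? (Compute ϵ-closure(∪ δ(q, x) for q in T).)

{q5, q7, q8, q11, q12, q14, q16, q17}

q8 on x → {q12, q16}.
q11 on x → {q11}.
q12 on x → {q5, q11}.
q16 on x → {q16}.
No x-transition from q5, q7, q14, q17.
Union after reading x: {q5, q11, q12, q16}.
Now take the ϵ-closure:
From q5 via ϵ: add q8.
From q12 via ϵ: add q14.
From q8 via ϵ: add q7.
From q7 via ϵ: add q17.
No new states can be added; the closed set is {q5, q7, q8, q11, q12, q14, q16, q17}.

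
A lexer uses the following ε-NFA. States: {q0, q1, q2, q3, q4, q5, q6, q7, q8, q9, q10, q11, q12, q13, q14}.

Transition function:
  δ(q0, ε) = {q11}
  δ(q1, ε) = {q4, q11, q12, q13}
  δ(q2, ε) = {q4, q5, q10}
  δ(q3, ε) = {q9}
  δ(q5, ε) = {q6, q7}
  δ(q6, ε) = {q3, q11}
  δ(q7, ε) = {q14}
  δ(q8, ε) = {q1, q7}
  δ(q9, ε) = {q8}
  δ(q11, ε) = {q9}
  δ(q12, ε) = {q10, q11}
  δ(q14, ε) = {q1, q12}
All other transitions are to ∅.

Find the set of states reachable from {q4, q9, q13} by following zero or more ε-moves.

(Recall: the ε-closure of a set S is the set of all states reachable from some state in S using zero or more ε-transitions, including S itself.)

{q1, q4, q7, q8, q9, q10, q11, q12, q13, q14}

Start with {q4, q9, q13}.
From q9 via ε: add q8.
From q8 via ε: add q1, q7.
From q1 via ε: add q11, q12.
From q7 via ε: add q14.
From q12 via ε: add q10.
No new states can be added; the closed set is {q1, q4, q7, q8, q9, q10, q11, q12, q13, q14}.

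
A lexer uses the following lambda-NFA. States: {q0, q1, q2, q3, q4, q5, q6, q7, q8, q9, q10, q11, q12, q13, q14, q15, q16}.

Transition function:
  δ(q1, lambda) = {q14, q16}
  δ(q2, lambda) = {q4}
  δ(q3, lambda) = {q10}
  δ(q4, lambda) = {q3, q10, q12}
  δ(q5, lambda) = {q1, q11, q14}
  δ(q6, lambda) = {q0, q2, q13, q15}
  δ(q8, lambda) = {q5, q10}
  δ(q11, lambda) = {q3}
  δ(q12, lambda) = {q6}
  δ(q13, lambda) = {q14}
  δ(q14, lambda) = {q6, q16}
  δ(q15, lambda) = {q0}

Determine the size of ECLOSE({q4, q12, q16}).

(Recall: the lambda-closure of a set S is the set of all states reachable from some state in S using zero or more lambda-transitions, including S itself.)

Start with {q4, q12, q16}.
From q4 via lambda: add q3, q10.
From q12 via lambda: add q6.
From q6 via lambda: add q0, q2, q13, q15.
From q13 via lambda: add q14.
lambda-closure = {q0, q2, q3, q4, q6, q10, q12, q13, q14, q15, q16}, which has 11 states.

11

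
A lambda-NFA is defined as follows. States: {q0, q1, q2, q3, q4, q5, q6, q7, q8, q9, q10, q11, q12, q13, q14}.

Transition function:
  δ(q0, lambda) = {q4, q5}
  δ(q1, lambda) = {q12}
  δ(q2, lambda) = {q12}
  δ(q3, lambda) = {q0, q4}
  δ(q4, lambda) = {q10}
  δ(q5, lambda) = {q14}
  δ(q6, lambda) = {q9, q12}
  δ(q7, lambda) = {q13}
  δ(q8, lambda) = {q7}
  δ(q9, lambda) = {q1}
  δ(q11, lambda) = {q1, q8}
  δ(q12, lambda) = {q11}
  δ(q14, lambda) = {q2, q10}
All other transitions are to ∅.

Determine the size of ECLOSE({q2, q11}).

Start with {q2, q11}.
From q2 via lambda: add q12.
From q11 via lambda: add q1, q8.
From q8 via lambda: add q7.
From q7 via lambda: add q13.
lambda-closure = {q1, q2, q7, q8, q11, q12, q13}, which has 7 states.

7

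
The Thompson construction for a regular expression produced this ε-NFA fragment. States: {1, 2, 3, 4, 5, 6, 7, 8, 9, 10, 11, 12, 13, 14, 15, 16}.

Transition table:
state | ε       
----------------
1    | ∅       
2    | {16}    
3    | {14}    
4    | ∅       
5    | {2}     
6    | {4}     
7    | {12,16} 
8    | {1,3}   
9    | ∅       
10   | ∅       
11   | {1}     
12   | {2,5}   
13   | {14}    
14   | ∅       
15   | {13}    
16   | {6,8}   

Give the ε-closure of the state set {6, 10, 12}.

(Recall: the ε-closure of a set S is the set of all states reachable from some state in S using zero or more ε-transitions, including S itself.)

{1, 2, 3, 4, 5, 6, 8, 10, 12, 14, 16}

Start with {6, 10, 12}.
From 6 via ε: add 4.
From 12 via ε: add 2, 5.
From 2 via ε: add 16.
From 16 via ε: add 8.
From 8 via ε: add 1, 3.
From 3 via ε: add 14.
No new states can be added; the closed set is {1, 2, 3, 4, 5, 6, 8, 10, 12, 14, 16}.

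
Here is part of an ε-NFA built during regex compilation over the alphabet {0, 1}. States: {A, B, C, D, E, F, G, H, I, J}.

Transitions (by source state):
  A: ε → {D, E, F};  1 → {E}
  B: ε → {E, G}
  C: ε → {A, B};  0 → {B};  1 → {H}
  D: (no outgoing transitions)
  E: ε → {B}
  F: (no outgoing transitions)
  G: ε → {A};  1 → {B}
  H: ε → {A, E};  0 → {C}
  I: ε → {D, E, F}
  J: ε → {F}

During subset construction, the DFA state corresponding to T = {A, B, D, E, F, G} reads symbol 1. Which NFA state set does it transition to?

A on 1 → {E}.
G on 1 → {B}.
No 1-transition from B, D, E, F.
Union after reading 1: {B, E}.
Now take the ε-closure:
From B via ε: add G.
From G via ε: add A.
From A via ε: add D, F.
No new states can be added; the closed set is {A, B, D, E, F, G}.

{A, B, D, E, F, G}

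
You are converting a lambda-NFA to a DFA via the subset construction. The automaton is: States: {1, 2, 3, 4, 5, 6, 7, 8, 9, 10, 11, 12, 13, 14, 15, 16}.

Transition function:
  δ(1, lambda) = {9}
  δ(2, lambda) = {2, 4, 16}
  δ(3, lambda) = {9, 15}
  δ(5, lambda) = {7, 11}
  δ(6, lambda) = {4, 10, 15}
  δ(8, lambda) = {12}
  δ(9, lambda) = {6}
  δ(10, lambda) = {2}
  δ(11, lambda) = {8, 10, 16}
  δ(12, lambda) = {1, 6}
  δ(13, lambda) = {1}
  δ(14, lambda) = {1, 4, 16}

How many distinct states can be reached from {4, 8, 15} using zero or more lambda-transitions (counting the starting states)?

10

Start with {4, 8, 15}.
From 8 via lambda: add 12.
From 12 via lambda: add 1, 6.
From 1 via lambda: add 9.
From 6 via lambda: add 10.
From 10 via lambda: add 2.
From 2 via lambda: add 16.
lambda-closure = {1, 2, 4, 6, 8, 9, 10, 12, 15, 16}, which has 10 states.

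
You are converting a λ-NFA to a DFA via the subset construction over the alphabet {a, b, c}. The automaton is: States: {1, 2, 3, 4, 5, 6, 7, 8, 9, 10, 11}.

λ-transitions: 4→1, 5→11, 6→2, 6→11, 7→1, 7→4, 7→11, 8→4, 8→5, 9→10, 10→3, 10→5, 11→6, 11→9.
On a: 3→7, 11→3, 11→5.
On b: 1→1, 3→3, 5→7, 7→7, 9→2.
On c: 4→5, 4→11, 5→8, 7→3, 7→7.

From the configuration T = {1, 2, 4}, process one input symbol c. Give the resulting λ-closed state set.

4 on c → {5, 11}.
No c-transition from 1, 2.
Union after reading c: {5, 11}.
Now take the λ-closure:
From 11 via λ: add 6, 9.
From 6 via λ: add 2.
From 9 via λ: add 10.
From 10 via λ: add 3.
No new states can be added; the closed set is {2, 3, 5, 6, 9, 10, 11}.

{2, 3, 5, 6, 9, 10, 11}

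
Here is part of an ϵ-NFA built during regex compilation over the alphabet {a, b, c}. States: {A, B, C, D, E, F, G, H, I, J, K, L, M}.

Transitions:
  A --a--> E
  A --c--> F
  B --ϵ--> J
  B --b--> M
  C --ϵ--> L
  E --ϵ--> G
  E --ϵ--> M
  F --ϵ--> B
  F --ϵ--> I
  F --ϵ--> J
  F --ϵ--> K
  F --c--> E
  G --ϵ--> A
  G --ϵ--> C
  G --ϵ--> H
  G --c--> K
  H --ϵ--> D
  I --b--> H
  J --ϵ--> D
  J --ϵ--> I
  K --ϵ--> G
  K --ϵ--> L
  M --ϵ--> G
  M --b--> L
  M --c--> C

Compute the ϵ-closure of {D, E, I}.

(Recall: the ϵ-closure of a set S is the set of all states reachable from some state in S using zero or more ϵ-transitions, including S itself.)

Start with {D, E, I}.
From E via ϵ: add G, M.
From G via ϵ: add A, C, H.
From C via ϵ: add L.
No new states can be added; the closed set is {A, C, D, E, G, H, I, L, M}.

{A, C, D, E, G, H, I, L, M}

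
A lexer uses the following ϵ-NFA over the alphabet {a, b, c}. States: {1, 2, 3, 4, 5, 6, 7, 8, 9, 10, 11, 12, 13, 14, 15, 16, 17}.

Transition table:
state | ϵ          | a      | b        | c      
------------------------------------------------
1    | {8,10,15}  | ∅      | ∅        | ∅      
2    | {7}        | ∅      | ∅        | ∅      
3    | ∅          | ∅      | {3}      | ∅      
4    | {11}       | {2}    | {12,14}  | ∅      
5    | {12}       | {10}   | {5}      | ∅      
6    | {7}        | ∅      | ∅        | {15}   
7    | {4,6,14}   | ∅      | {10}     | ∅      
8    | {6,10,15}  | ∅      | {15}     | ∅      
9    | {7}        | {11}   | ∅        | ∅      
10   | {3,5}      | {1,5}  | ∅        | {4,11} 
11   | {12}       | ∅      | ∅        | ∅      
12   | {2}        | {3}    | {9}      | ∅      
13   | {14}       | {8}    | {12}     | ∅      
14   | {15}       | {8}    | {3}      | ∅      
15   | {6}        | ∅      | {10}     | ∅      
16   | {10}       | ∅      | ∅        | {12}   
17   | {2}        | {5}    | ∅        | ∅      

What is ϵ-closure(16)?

Start with {16}.
From 16 via ϵ: add 10.
From 10 via ϵ: add 3, 5.
From 5 via ϵ: add 12.
From 12 via ϵ: add 2.
From 2 via ϵ: add 7.
From 7 via ϵ: add 4, 6, 14.
From 4 via ϵ: add 11.
From 14 via ϵ: add 15.
No new states can be added; the closed set is {2, 3, 4, 5, 6, 7, 10, 11, 12, 14, 15, 16}.

{2, 3, 4, 5, 6, 7, 10, 11, 12, 14, 15, 16}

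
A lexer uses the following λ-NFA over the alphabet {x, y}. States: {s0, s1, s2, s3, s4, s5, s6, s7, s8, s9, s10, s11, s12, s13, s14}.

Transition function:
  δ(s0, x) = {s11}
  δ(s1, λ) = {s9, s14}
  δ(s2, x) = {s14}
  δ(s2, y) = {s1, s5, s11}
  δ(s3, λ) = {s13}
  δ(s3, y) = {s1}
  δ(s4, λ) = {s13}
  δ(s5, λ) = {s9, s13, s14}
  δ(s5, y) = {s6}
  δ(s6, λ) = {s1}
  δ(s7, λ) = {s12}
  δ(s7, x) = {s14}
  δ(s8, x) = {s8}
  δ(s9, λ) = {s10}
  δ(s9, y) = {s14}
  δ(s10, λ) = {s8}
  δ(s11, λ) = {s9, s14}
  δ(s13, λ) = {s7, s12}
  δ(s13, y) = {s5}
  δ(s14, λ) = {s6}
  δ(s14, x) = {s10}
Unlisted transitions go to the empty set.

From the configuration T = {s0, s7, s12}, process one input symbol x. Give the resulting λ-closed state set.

{s1, s6, s8, s9, s10, s11, s14}

s0 on x → {s11}.
s7 on x → {s14}.
No x-transition from s12.
Union after reading x: {s11, s14}.
Now take the λ-closure:
From s11 via λ: add s9.
From s14 via λ: add s6.
From s6 via λ: add s1.
From s9 via λ: add s10.
From s10 via λ: add s8.
No new states can be added; the closed set is {s1, s6, s8, s9, s10, s11, s14}.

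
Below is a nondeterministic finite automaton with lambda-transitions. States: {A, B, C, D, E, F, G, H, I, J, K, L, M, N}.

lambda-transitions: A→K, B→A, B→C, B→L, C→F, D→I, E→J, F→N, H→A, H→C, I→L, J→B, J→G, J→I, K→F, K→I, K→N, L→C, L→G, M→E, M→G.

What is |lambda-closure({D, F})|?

Start with {D, F}.
From D via lambda: add I.
From F via lambda: add N.
From I via lambda: add L.
From L via lambda: add C, G.
lambda-closure = {C, D, F, G, I, L, N}, which has 7 states.

7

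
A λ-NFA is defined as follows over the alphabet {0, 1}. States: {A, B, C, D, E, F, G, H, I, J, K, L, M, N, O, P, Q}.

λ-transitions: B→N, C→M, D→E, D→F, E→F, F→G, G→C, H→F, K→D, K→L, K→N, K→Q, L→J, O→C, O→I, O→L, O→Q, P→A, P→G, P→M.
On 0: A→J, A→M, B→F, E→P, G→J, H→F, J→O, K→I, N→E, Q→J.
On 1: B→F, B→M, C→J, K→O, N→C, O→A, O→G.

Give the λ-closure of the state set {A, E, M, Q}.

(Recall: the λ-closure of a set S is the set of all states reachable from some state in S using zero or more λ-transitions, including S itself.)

Start with {A, E, M, Q}.
From E via λ: add F.
From F via λ: add G.
From G via λ: add C.
No new states can be added; the closed set is {A, C, E, F, G, M, Q}.

{A, C, E, F, G, M, Q}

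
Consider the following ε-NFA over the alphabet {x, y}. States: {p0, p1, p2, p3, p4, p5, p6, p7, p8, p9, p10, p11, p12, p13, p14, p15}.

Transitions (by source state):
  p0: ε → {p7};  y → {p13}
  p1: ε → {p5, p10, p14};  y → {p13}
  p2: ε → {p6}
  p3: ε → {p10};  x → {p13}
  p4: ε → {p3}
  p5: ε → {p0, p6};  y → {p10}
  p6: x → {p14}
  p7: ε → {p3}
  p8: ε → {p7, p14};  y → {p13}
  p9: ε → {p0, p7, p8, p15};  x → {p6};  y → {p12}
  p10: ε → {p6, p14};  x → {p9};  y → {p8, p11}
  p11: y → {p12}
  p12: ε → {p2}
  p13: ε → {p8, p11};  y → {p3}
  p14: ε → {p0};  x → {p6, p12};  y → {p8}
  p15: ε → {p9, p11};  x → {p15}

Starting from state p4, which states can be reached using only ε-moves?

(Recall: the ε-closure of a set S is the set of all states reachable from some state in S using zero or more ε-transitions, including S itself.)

Start with {p4}.
From p4 via ε: add p3.
From p3 via ε: add p10.
From p10 via ε: add p6, p14.
From p14 via ε: add p0.
From p0 via ε: add p7.
No new states can be added; the closed set is {p0, p3, p4, p6, p7, p10, p14}.

{p0, p3, p4, p6, p7, p10, p14}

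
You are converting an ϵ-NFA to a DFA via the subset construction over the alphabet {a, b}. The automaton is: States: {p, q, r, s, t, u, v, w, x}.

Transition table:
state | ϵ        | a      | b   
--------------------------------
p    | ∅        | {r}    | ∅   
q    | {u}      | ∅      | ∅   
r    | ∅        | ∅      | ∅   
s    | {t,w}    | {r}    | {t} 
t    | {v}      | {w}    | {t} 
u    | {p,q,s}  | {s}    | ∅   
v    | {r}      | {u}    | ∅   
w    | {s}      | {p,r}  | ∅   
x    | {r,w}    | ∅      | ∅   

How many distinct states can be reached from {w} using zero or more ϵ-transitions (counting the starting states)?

Start with {w}.
From w via ϵ: add s.
From s via ϵ: add t.
From t via ϵ: add v.
From v via ϵ: add r.
ϵ-closure = {r, s, t, v, w}, which has 5 states.

5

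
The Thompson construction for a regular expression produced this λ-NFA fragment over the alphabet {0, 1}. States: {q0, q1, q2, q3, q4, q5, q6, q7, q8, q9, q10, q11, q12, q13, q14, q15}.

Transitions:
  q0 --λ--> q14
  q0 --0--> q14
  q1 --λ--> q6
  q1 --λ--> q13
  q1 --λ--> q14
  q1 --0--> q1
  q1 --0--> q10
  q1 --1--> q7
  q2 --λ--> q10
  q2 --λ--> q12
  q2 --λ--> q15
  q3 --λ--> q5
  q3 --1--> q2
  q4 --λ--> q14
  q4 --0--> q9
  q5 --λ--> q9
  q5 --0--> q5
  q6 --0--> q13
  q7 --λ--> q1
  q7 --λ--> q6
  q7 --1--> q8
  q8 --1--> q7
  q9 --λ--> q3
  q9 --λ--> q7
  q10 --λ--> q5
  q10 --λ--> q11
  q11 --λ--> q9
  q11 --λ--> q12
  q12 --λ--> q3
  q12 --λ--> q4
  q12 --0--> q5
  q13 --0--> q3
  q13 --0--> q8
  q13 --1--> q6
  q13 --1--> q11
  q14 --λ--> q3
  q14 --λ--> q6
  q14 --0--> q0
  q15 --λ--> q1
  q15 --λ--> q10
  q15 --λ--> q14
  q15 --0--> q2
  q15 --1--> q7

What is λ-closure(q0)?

Start with {q0}.
From q0 via λ: add q14.
From q14 via λ: add q3, q6.
From q3 via λ: add q5.
From q5 via λ: add q9.
From q9 via λ: add q7.
From q7 via λ: add q1.
From q1 via λ: add q13.
No new states can be added; the closed set is {q0, q1, q3, q5, q6, q7, q9, q13, q14}.

{q0, q1, q3, q5, q6, q7, q9, q13, q14}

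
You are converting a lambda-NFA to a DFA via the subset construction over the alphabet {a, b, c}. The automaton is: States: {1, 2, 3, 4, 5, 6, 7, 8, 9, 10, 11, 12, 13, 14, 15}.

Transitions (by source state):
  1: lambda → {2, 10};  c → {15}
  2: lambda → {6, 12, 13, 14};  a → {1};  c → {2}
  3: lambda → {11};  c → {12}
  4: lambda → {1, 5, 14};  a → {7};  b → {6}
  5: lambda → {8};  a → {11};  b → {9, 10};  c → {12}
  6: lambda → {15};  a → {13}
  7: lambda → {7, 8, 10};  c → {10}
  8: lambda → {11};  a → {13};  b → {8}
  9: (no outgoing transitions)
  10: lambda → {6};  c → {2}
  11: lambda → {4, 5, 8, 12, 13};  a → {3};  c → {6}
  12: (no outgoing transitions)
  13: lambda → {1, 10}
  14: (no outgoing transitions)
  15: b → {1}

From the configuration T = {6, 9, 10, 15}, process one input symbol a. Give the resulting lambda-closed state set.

{1, 2, 6, 10, 12, 13, 14, 15}

6 on a → {13}.
No a-transition from 9, 10, 15.
Union after reading a: {13}.
Now take the lambda-closure:
From 13 via lambda: add 1, 10.
From 1 via lambda: add 2.
From 10 via lambda: add 6.
From 2 via lambda: add 12, 14.
From 6 via lambda: add 15.
No new states can be added; the closed set is {1, 2, 6, 10, 12, 13, 14, 15}.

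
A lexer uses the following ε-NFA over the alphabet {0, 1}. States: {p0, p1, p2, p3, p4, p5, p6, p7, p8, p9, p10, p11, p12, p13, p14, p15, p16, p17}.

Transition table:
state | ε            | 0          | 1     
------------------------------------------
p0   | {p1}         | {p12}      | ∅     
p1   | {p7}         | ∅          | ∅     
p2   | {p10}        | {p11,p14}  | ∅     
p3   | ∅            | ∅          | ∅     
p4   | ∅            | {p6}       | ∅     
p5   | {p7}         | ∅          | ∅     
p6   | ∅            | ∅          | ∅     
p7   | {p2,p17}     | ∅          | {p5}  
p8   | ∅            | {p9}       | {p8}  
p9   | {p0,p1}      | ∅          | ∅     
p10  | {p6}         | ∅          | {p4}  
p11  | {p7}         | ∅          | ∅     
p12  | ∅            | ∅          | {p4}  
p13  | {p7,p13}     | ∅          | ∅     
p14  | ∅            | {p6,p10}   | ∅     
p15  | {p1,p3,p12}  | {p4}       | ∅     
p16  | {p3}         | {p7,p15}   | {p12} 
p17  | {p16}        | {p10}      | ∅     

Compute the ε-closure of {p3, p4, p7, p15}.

{p1, p2, p3, p4, p6, p7, p10, p12, p15, p16, p17}

Start with {p3, p4, p7, p15}.
From p7 via ε: add p2, p17.
From p15 via ε: add p1, p12.
From p2 via ε: add p10.
From p17 via ε: add p16.
From p10 via ε: add p6.
No new states can be added; the closed set is {p1, p2, p3, p4, p6, p7, p10, p12, p15, p16, p17}.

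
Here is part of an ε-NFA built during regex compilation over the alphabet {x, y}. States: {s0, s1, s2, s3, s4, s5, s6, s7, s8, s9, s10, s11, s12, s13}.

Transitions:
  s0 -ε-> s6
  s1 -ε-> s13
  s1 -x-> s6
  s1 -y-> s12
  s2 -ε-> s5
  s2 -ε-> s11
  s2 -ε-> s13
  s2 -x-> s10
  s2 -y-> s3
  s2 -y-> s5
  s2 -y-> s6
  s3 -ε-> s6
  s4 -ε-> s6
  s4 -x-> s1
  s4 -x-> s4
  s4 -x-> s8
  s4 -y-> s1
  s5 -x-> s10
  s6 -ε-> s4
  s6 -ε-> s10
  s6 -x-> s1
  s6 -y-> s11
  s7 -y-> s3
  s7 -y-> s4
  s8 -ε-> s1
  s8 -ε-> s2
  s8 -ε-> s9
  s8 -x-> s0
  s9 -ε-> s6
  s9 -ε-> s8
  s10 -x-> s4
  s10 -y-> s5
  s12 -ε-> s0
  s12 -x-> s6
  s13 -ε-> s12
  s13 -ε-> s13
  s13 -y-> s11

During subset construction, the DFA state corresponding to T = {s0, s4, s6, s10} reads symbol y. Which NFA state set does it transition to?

{s0, s1, s4, s5, s6, s10, s11, s12, s13}

s4 on y → {s1}.
s6 on y → {s11}.
s10 on y → {s5}.
No y-transition from s0.
Union after reading y: {s1, s5, s11}.
Now take the ε-closure:
From s1 via ε: add s13.
From s13 via ε: add s12.
From s12 via ε: add s0.
From s0 via ε: add s6.
From s6 via ε: add s4, s10.
No new states can be added; the closed set is {s0, s1, s4, s5, s6, s10, s11, s12, s13}.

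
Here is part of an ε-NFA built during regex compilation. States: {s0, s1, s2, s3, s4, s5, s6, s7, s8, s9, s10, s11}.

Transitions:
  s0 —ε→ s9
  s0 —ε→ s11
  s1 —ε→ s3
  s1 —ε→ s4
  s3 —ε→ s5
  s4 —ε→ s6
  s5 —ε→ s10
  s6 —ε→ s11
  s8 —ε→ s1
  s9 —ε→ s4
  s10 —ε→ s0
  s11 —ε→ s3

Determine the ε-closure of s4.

Start with {s4}.
From s4 via ε: add s6.
From s6 via ε: add s11.
From s11 via ε: add s3.
From s3 via ε: add s5.
From s5 via ε: add s10.
From s10 via ε: add s0.
From s0 via ε: add s9.
No new states can be added; the closed set is {s0, s3, s4, s5, s6, s9, s10, s11}.

{s0, s3, s4, s5, s6, s9, s10, s11}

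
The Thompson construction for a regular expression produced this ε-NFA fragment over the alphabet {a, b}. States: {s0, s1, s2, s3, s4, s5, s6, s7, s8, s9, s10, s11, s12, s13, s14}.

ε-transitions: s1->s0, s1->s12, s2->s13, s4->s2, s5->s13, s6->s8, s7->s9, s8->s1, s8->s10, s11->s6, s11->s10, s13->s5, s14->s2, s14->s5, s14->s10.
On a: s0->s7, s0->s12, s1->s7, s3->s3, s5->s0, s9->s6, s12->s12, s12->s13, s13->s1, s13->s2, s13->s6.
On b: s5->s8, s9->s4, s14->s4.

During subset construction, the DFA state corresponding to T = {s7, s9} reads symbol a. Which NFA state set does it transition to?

s9 on a → {s6}.
No a-transition from s7.
Union after reading a: {s6}.
Now take the ε-closure:
From s6 via ε: add s8.
From s8 via ε: add s1, s10.
From s1 via ε: add s0, s12.
No new states can be added; the closed set is {s0, s1, s6, s8, s10, s12}.

{s0, s1, s6, s8, s10, s12}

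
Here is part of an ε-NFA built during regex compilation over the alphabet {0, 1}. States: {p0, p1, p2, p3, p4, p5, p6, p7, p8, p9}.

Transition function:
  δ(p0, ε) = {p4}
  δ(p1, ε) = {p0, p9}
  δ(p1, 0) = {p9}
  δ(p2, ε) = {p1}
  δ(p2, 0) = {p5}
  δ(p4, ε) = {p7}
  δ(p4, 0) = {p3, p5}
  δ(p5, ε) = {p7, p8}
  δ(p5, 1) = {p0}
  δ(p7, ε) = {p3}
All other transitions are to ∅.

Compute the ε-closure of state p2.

{p0, p1, p2, p3, p4, p7, p9}

Start with {p2}.
From p2 via ε: add p1.
From p1 via ε: add p0, p9.
From p0 via ε: add p4.
From p4 via ε: add p7.
From p7 via ε: add p3.
No new states can be added; the closed set is {p0, p1, p2, p3, p4, p7, p9}.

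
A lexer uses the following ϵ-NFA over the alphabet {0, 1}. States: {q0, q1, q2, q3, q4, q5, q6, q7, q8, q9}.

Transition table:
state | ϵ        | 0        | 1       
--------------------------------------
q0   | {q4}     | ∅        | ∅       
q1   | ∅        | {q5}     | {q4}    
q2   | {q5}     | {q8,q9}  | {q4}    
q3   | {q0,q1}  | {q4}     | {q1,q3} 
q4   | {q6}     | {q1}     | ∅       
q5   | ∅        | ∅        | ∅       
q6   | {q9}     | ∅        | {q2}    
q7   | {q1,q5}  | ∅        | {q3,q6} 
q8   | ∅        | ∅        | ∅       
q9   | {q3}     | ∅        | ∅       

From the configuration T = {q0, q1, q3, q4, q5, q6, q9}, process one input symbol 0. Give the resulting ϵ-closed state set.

{q0, q1, q3, q4, q5, q6, q9}

q1 on 0 → {q5}.
q3 on 0 → {q4}.
q4 on 0 → {q1}.
No 0-transition from q0, q5, q6, q9.
Union after reading 0: {q1, q4, q5}.
Now take the ϵ-closure:
From q4 via ϵ: add q6.
From q6 via ϵ: add q9.
From q9 via ϵ: add q3.
From q3 via ϵ: add q0.
No new states can be added; the closed set is {q0, q1, q3, q4, q5, q6, q9}.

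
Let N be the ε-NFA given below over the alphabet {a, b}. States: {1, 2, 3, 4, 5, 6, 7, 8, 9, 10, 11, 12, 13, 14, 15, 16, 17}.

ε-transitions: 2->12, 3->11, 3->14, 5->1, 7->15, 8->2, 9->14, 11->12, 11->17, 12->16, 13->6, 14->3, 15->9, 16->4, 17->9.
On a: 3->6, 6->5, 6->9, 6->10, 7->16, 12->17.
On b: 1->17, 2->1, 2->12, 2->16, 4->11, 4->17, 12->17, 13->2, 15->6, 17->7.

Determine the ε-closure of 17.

{3, 4, 9, 11, 12, 14, 16, 17}

Start with {17}.
From 17 via ε: add 9.
From 9 via ε: add 14.
From 14 via ε: add 3.
From 3 via ε: add 11.
From 11 via ε: add 12.
From 12 via ε: add 16.
From 16 via ε: add 4.
No new states can be added; the closed set is {3, 4, 9, 11, 12, 14, 16, 17}.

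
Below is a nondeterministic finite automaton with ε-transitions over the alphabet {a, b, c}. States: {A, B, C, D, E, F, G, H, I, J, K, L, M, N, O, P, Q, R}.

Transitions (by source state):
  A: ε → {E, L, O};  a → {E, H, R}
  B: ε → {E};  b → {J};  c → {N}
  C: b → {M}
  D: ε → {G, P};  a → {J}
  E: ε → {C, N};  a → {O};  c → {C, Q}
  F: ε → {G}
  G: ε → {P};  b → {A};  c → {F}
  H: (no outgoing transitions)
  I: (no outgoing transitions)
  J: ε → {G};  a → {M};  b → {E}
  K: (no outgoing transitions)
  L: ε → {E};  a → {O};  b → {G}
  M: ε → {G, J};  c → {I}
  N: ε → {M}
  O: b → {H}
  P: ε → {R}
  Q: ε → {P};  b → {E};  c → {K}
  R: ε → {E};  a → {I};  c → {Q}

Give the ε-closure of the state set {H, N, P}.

Start with {H, N, P}.
From N via ε: add M.
From P via ε: add R.
From M via ε: add G, J.
From R via ε: add E.
From E via ε: add C.
No new states can be added; the closed set is {C, E, G, H, J, M, N, P, R}.

{C, E, G, H, J, M, N, P, R}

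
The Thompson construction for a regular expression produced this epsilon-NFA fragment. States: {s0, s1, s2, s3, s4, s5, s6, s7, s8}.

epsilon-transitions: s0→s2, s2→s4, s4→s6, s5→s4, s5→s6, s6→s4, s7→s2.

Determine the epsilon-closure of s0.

{s0, s2, s4, s6}

Start with {s0}.
From s0 via epsilon: add s2.
From s2 via epsilon: add s4.
From s4 via epsilon: add s6.
No new states can be added; the closed set is {s0, s2, s4, s6}.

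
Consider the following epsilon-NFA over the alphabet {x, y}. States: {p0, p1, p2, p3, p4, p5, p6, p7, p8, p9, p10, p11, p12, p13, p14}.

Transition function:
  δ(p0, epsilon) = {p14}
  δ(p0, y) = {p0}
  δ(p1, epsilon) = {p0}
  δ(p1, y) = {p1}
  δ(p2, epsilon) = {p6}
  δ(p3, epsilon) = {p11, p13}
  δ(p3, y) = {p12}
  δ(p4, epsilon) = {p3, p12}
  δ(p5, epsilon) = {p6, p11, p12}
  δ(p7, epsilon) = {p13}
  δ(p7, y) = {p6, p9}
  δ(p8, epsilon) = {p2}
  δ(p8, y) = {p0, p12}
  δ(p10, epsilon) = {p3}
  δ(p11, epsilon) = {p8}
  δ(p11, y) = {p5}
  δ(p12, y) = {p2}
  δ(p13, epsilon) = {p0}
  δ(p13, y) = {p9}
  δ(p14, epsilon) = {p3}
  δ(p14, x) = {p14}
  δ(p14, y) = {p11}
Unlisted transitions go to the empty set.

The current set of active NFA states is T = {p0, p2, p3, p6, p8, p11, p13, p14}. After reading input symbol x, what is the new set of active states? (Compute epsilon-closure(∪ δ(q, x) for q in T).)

p14 on x → {p14}.
No x-transition from p0, p2, p3, p6, p8, p11, p13.
Union after reading x: {p14}.
Now take the epsilon-closure:
From p14 via epsilon: add p3.
From p3 via epsilon: add p11, p13.
From p11 via epsilon: add p8.
From p13 via epsilon: add p0.
From p8 via epsilon: add p2.
From p2 via epsilon: add p6.
No new states can be added; the closed set is {p0, p2, p3, p6, p8, p11, p13, p14}.

{p0, p2, p3, p6, p8, p11, p13, p14}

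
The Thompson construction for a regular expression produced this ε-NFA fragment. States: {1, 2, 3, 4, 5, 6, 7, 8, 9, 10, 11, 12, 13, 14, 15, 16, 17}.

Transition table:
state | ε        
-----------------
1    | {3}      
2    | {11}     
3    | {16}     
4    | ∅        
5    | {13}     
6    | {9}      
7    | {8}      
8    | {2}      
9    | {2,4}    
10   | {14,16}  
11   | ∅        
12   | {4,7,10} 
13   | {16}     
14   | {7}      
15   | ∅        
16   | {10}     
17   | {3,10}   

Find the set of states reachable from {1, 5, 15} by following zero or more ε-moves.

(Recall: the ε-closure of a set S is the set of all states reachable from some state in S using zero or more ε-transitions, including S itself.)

{1, 2, 3, 5, 7, 8, 10, 11, 13, 14, 15, 16}

Start with {1, 5, 15}.
From 1 via ε: add 3.
From 5 via ε: add 13.
From 3 via ε: add 16.
From 16 via ε: add 10.
From 10 via ε: add 14.
From 14 via ε: add 7.
From 7 via ε: add 8.
From 8 via ε: add 2.
From 2 via ε: add 11.
No new states can be added; the closed set is {1, 2, 3, 5, 7, 8, 10, 11, 13, 14, 15, 16}.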